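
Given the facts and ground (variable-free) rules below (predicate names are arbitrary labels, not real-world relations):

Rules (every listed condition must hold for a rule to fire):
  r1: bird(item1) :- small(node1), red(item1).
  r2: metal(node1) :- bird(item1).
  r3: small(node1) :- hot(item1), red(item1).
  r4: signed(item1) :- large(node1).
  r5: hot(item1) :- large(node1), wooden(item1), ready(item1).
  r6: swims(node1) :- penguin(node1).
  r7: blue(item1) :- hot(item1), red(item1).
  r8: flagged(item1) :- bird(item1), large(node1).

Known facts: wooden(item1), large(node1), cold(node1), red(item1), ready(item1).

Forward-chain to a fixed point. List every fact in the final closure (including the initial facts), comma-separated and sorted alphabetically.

Round 1: r4 [signed(item1) :- large(node1).]; r5 [hot(item1) :- large(node1), wooden(item1), ready(item1).]. Adds signed(item1), hot(item1).
Round 2: r3 [small(node1) :- hot(item1), red(item1).]; r7 [blue(item1) :- hot(item1), red(item1).]. Adds small(node1), blue(item1).
Round 3: r1 [bird(item1) :- small(node1), red(item1).]. Adds bird(item1).
Round 4: r2 [metal(node1) :- bird(item1).]; r8 [flagged(item1) :- bird(item1), large(node1).]. Adds metal(node1), flagged(item1).

bird(item1), blue(item1), cold(node1), flagged(item1), hot(item1), large(node1), metal(node1), ready(item1), red(item1), signed(item1), small(node1), wooden(item1)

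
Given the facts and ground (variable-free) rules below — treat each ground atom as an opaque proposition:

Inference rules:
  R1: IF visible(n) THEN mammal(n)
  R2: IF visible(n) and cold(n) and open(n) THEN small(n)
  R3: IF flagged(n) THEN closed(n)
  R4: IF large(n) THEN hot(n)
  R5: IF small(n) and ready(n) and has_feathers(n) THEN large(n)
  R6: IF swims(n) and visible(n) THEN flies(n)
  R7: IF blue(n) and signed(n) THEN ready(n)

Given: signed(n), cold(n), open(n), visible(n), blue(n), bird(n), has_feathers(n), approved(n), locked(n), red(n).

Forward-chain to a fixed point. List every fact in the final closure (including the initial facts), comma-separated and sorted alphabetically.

approved(n), bird(n), blue(n), cold(n), has_feathers(n), hot(n), large(n), locked(n), mammal(n), open(n), ready(n), red(n), signed(n), small(n), visible(n)

Round 1: R1 [IF visible(n) THEN mammal(n)]; R2 [IF visible(n) and cold(n) and open(n) THEN small(n)]; R7 [IF blue(n) and signed(n) THEN ready(n)]. Adds mammal(n), small(n), ready(n).
Round 2: R5 [IF small(n) and ready(n) and has_feathers(n) THEN large(n)]. Adds large(n).
Round 3: R4 [IF large(n) THEN hot(n)]. Adds hot(n).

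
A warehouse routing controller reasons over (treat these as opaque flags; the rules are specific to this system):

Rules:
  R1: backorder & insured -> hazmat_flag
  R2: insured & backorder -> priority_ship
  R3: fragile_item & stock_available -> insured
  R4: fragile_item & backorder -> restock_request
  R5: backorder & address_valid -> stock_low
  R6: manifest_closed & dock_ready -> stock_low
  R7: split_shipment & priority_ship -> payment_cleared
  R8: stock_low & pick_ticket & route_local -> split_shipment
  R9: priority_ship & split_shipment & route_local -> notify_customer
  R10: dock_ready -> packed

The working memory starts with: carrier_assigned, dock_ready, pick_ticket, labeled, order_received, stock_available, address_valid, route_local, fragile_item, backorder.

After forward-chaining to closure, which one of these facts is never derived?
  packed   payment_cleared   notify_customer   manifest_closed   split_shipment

Round 1: R3 [fragile_item & stock_available -> insured]; R4 [fragile_item & backorder -> restock_request]; R5 [backorder & address_valid -> stock_low]; R10 [dock_ready -> packed]. Adds insured, restock_request, stock_low, packed.
Round 2: R1 [backorder & insured -> hazmat_flag]; R2 [insured & backorder -> priority_ship]; R8 [stock_low & pick_ticket & route_local -> split_shipment]. Adds hazmat_flag, priority_ship, split_shipment.
Round 3: R7 [split_shipment & priority_ship -> payment_cleared]; R9 [priority_ship & split_shipment & route_local -> notify_customer]. Adds payment_cleared, notify_customer.
Derived: payment_cleared (round 3), notify_customer (round 3), packed (round 1), split_shipment (round 2). manifest_closed never appears in any round.

manifest_closed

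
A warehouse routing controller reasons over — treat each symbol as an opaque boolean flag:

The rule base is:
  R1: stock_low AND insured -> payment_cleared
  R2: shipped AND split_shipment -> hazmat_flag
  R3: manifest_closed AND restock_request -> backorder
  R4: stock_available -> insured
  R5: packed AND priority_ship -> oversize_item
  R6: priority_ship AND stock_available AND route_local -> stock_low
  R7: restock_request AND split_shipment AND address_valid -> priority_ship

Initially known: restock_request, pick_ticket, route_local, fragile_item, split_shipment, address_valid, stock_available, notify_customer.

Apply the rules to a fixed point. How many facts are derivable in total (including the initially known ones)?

Round 1: R4 [stock_available -> insured]; R7 [restock_request AND split_shipment AND address_valid -> priority_ship]. Adds insured, priority_ship.
Round 2: R6 [priority_ship AND stock_available AND route_local -> stock_low]. Adds stock_low.
Round 3: R1 [stock_low AND insured -> payment_cleared]. Adds payment_cleared.
Closure: {address_valid, fragile_item, insured, notify_customer, payment_cleared, pick_ticket, priority_ship, restock_request, route_local, split_shipment, stock_available, stock_low} — 12 facts.

12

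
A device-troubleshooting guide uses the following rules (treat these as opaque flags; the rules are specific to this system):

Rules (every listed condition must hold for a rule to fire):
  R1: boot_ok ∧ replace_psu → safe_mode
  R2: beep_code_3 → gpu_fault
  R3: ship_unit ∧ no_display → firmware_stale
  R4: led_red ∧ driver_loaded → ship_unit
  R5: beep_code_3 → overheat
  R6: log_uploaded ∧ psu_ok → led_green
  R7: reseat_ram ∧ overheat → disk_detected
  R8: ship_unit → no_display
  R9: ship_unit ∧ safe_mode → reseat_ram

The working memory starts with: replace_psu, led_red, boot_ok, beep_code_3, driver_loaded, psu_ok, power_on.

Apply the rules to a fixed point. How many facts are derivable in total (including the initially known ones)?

15

Round 1 fires R1, R2, R4, R5, giving safe_mode, gpu_fault, ship_unit, overheat.
Round 2 fires R8, R9, giving no_display, reseat_ram.
Round 3 fires R3, R7, giving firmware_stale, disk_detected.
Closure: {beep_code_3, boot_ok, disk_detected, driver_loaded, firmware_stale, gpu_fault, led_red, no_display, overheat, power_on, psu_ok, replace_psu, reseat_ram, safe_mode, ship_unit} — 15 facts.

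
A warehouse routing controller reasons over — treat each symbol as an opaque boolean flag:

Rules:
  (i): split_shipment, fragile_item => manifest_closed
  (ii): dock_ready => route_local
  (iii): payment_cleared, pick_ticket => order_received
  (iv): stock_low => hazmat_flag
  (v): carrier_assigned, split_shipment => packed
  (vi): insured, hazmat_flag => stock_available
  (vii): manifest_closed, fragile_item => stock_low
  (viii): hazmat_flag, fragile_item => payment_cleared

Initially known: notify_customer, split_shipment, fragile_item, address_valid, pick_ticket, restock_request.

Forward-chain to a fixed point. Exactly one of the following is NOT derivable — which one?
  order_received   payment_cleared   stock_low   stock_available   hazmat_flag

[1] (i) [split_shipment, fragile_item => manifest_closed]. ⇒ new: manifest_closed.
[2] (vii) [manifest_closed, fragile_item => stock_low]. ⇒ new: stock_low.
[3] (iv) [stock_low => hazmat_flag]. ⇒ new: hazmat_flag.
[4] (viii) [hazmat_flag, fragile_item => payment_cleared]. ⇒ new: payment_cleared.
[5] (iii) [payment_cleared, pick_ticket => order_received]. ⇒ new: order_received.
Derived: stock_low (round 2), order_received (round 5), hazmat_flag (round 3), payment_cleared (round 4). stock_available never appears in any round.

stock_available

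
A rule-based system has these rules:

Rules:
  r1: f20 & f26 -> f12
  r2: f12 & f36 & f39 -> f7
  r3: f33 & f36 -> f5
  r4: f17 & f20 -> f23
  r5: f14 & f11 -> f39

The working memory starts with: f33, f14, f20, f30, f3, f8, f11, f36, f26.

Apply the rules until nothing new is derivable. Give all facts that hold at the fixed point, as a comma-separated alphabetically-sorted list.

f11, f12, f14, f20, f26, f3, f30, f33, f36, f39, f5, f7, f8

Round 1 fires r1, r3, r5, giving f12, f5, f39.
Round 2 fires r2, giving f7.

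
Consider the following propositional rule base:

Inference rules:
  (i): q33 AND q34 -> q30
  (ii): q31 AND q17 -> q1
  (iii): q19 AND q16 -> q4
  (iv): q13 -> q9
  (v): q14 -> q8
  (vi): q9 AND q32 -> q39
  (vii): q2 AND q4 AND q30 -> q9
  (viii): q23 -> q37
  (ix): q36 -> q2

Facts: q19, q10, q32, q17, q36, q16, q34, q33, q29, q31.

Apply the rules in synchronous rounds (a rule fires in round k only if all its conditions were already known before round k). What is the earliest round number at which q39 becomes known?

3

Round 1: (i) [q33 AND q34 -> q30]; (ii) [q31 AND q17 -> q1]; (iii) [q19 AND q16 -> q4]; (ix) [q36 -> q2]. New: q30, q1, q4, q2.
Round 2: (vii) [q2 AND q4 AND q30 -> q9]. New: q9.
Round 3: (vi) [q9 AND q32 -> q39]. New: q39.
q39 first appears in round 3.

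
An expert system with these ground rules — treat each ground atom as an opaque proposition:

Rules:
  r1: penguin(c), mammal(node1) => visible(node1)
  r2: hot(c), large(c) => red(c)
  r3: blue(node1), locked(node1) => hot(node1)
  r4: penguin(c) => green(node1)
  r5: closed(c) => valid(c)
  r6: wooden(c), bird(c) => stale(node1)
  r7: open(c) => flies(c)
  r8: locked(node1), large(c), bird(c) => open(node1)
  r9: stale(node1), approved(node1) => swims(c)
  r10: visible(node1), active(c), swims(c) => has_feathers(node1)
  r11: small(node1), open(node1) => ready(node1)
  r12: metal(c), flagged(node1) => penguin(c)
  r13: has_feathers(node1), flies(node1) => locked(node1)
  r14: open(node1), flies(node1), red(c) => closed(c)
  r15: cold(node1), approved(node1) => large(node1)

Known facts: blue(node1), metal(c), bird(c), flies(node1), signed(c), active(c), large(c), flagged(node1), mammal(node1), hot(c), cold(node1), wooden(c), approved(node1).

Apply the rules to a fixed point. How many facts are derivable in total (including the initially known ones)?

26

Round 1 — r2, r6, r12, r15, derive red(c), stale(node1), penguin(c), large(node1).
Round 2 — r1, r4, r9, derive visible(node1), green(node1), swims(c).
Round 3 — r10, derive has_feathers(node1).
Round 4 — r13, derive locked(node1).
Round 5 — r3, r8, derive hot(node1), open(node1).
Round 6 — r14, derive closed(c).
Round 7 — r5, derive valid(c).
Closure: {active(c), approved(node1), bird(c), blue(node1), closed(c), cold(node1), flagged(node1), flies(node1), green(node1), has_feathers(node1), hot(c), hot(node1), large(c), large(node1), locked(node1), mammal(node1), metal(c), open(node1), penguin(c), red(c), signed(c), stale(node1), swims(c), valid(c), visible(node1), wooden(c)} — 26 facts.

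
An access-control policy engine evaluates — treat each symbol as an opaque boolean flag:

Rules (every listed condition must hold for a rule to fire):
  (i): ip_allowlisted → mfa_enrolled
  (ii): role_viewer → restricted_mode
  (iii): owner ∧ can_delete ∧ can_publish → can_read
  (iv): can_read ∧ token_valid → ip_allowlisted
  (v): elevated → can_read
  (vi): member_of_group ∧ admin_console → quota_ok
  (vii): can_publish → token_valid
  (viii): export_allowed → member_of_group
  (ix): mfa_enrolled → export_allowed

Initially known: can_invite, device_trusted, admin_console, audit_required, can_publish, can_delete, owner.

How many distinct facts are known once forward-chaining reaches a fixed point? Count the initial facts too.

14

Round 1 fires (iii), (vii), giving can_read, token_valid.
Round 2 fires (iv), giving ip_allowlisted.
Round 3 fires (i), giving mfa_enrolled.
Round 4 fires (ix), giving export_allowed.
Round 5 fires (viii), giving member_of_group.
Round 6 fires (vi), giving quota_ok.
Closure: {admin_console, audit_required, can_delete, can_invite, can_publish, can_read, device_trusted, export_allowed, ip_allowlisted, member_of_group, mfa_enrolled, owner, quota_ok, token_valid} — 14 facts.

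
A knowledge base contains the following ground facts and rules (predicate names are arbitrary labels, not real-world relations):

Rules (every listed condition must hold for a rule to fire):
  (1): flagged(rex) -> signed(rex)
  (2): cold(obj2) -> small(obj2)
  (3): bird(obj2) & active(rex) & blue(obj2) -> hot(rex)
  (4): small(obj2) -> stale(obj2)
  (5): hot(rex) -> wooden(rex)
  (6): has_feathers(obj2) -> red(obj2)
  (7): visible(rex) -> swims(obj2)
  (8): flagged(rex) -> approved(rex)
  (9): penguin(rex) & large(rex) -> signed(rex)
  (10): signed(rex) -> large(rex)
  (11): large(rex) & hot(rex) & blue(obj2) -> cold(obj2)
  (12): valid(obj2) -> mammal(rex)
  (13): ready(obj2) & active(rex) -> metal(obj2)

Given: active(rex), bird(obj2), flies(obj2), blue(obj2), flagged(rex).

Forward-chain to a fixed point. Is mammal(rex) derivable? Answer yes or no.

Round 1: (1) [flagged(rex) -> signed(rex)]; (3) [bird(obj2) & active(rex) & blue(obj2) -> hot(rex)]; (8) [flagged(rex) -> approved(rex)]. New: signed(rex), hot(rex), approved(rex).
Round 2: (5) [hot(rex) -> wooden(rex)]; (10) [signed(rex) -> large(rex)]. New: wooden(rex), large(rex).
Round 3: (11) [large(rex) & hot(rex) & blue(obj2) -> cold(obj2)]. New: cold(obj2).
Round 4: (2) [cold(obj2) -> small(obj2)]. New: small(obj2).
Round 5: (4) [small(obj2) -> stale(obj2)]. New: stale(obj2).
Fixed point reached. mammal(rex) is concluded only by (12); (12) needs valid(obj2) (never derived).

no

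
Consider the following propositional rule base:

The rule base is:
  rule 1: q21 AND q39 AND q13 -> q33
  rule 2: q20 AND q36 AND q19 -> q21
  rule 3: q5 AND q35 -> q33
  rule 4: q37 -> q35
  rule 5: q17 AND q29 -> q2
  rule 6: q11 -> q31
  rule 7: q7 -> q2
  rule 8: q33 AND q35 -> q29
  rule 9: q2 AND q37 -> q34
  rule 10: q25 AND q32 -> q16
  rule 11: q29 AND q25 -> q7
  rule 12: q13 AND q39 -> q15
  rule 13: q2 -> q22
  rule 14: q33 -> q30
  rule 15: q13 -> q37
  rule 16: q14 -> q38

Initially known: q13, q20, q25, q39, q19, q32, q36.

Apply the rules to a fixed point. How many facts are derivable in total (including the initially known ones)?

19

Round 1 — rule 2, rule 10, rule 12, rule 15, derive q21, q16, q15, q37.
Round 2 — rule 1, rule 4, derive q33, q35.
Round 3 — rule 8, rule 14, derive q29, q30.
Round 4 — rule 11, derive q7.
Round 5 — rule 7, derive q2.
Round 6 — rule 9, rule 13, derive q34, q22.
Closure: {q13, q15, q16, q19, q2, q20, q21, q22, q25, q29, q30, q32, q33, q34, q35, q36, q37, q39, q7} — 19 facts.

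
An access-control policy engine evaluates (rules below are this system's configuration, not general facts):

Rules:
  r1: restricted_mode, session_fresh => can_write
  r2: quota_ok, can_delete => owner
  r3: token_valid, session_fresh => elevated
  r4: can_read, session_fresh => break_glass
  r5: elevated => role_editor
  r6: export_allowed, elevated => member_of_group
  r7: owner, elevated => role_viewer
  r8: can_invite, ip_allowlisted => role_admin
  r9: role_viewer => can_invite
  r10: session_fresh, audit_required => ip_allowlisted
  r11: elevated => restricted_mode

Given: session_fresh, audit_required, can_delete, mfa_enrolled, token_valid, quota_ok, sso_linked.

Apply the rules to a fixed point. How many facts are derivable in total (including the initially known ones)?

Round 1: r2 [quota_ok, can_delete => owner]; r3 [token_valid, session_fresh => elevated]; r10 [session_fresh, audit_required => ip_allowlisted]. New: owner, elevated, ip_allowlisted.
Round 2: r5 [elevated => role_editor]; r7 [owner, elevated => role_viewer]; r11 [elevated => restricted_mode]. New: role_editor, role_viewer, restricted_mode.
Round 3: r1 [restricted_mode, session_fresh => can_write]; r9 [role_viewer => can_invite]. New: can_write, can_invite.
Round 4: r8 [can_invite, ip_allowlisted => role_admin]. New: role_admin.
Closure: {audit_required, can_delete, can_invite, can_write, elevated, ip_allowlisted, mfa_enrolled, owner, quota_ok, restricted_mode, role_admin, role_editor, role_viewer, session_fresh, sso_linked, token_valid} — 16 facts.

16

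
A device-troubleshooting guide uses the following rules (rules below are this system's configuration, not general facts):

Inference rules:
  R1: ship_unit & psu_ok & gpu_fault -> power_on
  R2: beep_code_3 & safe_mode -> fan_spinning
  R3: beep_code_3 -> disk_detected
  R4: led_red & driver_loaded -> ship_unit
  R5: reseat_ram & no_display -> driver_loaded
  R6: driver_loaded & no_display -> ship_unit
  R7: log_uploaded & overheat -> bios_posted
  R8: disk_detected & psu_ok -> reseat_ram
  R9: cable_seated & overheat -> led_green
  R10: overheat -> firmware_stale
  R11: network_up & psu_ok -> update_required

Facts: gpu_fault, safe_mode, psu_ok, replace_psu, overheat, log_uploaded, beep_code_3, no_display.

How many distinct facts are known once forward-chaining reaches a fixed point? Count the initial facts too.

Round 1 — R2, R3, R7, R10, derive fan_spinning, disk_detected, bios_posted, firmware_stale.
Round 2 — R8, derive reseat_ram.
Round 3 — R5, derive driver_loaded.
Round 4 — R6, derive ship_unit.
Round 5 — R1, derive power_on.
Closure: {beep_code_3, bios_posted, disk_detected, driver_loaded, fan_spinning, firmware_stale, gpu_fault, log_uploaded, no_display, overheat, power_on, psu_ok, replace_psu, reseat_ram, safe_mode, ship_unit} — 16 facts.

16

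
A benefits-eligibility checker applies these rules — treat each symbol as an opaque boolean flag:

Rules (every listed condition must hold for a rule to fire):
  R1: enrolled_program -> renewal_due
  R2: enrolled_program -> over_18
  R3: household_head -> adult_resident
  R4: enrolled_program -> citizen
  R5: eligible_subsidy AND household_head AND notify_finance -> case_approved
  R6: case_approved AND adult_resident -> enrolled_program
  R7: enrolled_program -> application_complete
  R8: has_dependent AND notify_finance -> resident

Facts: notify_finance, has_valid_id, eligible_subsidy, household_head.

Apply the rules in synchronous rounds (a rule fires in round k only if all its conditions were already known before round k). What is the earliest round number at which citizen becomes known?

Round 1 fires R3, R5, giving adult_resident, case_approved.
Round 2 fires R6, giving enrolled_program.
Round 3 fires R1, R2, R4, R7, giving renewal_due, over_18, citizen, application_complete.
citizen first appears in round 3.

3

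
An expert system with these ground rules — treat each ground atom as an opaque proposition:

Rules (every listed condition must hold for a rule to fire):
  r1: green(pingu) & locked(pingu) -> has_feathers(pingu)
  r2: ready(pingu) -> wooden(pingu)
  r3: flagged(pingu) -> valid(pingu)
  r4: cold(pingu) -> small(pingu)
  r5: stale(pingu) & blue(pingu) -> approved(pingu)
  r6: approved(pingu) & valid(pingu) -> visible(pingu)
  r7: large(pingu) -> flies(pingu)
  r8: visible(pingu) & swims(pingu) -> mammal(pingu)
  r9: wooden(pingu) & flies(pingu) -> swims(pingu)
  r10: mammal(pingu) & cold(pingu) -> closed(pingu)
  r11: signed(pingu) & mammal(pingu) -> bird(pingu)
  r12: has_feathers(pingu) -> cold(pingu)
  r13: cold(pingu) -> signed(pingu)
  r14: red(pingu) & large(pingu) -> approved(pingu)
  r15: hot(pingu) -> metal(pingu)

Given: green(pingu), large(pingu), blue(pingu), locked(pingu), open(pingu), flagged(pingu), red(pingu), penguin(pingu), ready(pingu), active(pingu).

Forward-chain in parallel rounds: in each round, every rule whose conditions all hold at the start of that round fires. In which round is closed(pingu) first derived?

Round 1 — r1, r2, r3, r7, r14, derive has_feathers(pingu), wooden(pingu), valid(pingu), flies(pingu), approved(pingu).
Round 2 — r6, r9, r12, derive visible(pingu), swims(pingu), cold(pingu).
Round 3 — r4, r8, r13, derive small(pingu), mammal(pingu), signed(pingu).
Round 4 — r10, r11, derive closed(pingu), bird(pingu).
closed(pingu) first appears in round 4.

4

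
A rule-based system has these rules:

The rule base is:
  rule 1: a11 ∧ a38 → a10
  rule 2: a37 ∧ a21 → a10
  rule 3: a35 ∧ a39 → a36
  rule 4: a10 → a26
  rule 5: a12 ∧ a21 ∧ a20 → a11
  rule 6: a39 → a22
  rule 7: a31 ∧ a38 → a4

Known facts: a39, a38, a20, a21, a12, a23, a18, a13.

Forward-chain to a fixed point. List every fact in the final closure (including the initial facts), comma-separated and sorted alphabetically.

Round 1 — rule 5, rule 6, derive a11, a22.
Round 2 — rule 1, derive a10.
Round 3 — rule 4, derive a26.

a10, a11, a12, a13, a18, a20, a21, a22, a23, a26, a38, a39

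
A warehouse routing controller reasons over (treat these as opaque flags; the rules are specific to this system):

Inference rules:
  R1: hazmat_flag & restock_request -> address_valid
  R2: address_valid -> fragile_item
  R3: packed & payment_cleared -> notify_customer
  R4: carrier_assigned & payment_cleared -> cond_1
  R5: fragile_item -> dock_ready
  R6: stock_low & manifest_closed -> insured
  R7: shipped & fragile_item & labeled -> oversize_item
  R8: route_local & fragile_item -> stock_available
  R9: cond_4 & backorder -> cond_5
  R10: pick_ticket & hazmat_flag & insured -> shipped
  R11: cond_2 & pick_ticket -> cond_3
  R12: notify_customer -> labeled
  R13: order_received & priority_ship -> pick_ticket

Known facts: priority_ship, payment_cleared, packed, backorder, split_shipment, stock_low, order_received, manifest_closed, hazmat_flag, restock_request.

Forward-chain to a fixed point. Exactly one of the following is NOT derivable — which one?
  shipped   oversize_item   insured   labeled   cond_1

Round 1: R1 [hazmat_flag & restock_request -> address_valid]; R3 [packed & payment_cleared -> notify_customer]; R6 [stock_low & manifest_closed -> insured]; R13 [order_received & priority_ship -> pick_ticket]. New: address_valid, notify_customer, insured, pick_ticket.
Round 2: R2 [address_valid -> fragile_item]; R10 [pick_ticket & hazmat_flag & insured -> shipped]; R12 [notify_customer -> labeled]. New: fragile_item, shipped, labeled.
Round 3: R5 [fragile_item -> dock_ready]; R7 [shipped & fragile_item & labeled -> oversize_item]. New: dock_ready, oversize_item.
Derived: oversize_item (round 3), shipped (round 2), insured (round 1), labeled (round 2). cond_1 never appears in any round.

cond_1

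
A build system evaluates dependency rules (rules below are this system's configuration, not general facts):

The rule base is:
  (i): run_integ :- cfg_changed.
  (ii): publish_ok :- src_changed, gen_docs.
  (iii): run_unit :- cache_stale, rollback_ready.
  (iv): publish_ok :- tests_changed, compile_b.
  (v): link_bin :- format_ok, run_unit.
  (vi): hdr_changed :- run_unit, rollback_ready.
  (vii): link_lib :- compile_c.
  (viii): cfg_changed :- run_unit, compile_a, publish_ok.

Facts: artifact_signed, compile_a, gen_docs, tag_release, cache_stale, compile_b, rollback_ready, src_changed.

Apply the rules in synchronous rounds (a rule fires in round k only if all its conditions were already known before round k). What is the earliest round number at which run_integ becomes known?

Round 1 — (ii), (iii), derive publish_ok, run_unit.
Round 2 — (vi), (viii), derive hdr_changed, cfg_changed.
Round 3 — (i), derive run_integ.
run_integ first appears in round 3.

3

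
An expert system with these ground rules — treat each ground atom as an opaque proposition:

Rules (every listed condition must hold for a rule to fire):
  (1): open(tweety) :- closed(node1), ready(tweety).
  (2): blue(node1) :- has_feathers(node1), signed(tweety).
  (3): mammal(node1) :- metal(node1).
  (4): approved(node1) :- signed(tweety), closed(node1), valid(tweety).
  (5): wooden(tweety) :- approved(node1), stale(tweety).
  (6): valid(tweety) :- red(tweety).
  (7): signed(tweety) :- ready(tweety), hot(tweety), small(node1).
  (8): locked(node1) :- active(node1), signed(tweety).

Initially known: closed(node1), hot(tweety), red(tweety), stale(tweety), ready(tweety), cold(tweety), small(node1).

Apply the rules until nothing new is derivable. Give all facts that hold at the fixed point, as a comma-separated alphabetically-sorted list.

[1] (1) [open(tweety) :- closed(node1), ready(tweety).]; (6) [valid(tweety) :- red(tweety).]; (7) [signed(tweety) :- ready(tweety), hot(tweety), small(node1).]. ⇒ new: open(tweety), valid(tweety), signed(tweety).
[2] (4) [approved(node1) :- signed(tweety), closed(node1), valid(tweety).]. ⇒ new: approved(node1).
[3] (5) [wooden(tweety) :- approved(node1), stale(tweety).]. ⇒ new: wooden(tweety).

approved(node1), closed(node1), cold(tweety), hot(tweety), open(tweety), ready(tweety), red(tweety), signed(tweety), small(node1), stale(tweety), valid(tweety), wooden(tweety)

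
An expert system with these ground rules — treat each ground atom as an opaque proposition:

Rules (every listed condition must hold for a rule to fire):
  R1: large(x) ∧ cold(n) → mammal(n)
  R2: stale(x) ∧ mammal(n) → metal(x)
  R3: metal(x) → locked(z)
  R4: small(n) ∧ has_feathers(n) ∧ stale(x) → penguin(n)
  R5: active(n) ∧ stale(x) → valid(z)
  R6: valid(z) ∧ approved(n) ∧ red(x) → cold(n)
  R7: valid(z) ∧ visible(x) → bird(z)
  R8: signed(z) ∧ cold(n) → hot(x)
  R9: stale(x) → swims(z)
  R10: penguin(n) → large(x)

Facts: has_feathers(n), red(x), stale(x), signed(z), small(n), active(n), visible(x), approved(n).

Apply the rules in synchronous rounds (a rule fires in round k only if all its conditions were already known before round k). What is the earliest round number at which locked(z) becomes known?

[1] R4 [small(n) ∧ has_feathers(n) ∧ stale(x) → penguin(n)]; R5 [active(n) ∧ stale(x) → valid(z)]; R9 [stale(x) → swims(z)]. ⇒ new: penguin(n), valid(z), swims(z).
[2] R6 [valid(z) ∧ approved(n) ∧ red(x) → cold(n)]; R7 [valid(z) ∧ visible(x) → bird(z)]; R10 [penguin(n) → large(x)]. ⇒ new: cold(n), bird(z), large(x).
[3] R1 [large(x) ∧ cold(n) → mammal(n)]; R8 [signed(z) ∧ cold(n) → hot(x)]. ⇒ new: mammal(n), hot(x).
[4] R2 [stale(x) ∧ mammal(n) → metal(x)]. ⇒ new: metal(x).
[5] R3 [metal(x) → locked(z)]. ⇒ new: locked(z).
locked(z) first appears in round 5.

5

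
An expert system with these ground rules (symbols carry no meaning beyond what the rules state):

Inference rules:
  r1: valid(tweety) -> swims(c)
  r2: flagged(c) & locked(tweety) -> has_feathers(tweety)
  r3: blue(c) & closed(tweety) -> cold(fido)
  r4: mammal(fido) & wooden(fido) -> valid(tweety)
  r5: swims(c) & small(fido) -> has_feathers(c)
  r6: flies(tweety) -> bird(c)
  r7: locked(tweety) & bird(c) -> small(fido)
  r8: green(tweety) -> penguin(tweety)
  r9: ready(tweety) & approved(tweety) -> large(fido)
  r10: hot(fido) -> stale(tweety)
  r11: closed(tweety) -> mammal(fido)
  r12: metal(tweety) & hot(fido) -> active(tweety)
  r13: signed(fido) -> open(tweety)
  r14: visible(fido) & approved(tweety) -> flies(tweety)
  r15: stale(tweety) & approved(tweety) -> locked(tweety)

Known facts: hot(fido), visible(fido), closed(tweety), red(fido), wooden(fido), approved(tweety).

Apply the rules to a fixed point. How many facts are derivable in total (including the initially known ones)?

15

Round 1 — r10, r11, r14, derive stale(tweety), mammal(fido), flies(tweety).
Round 2 — r4, r6, r15, derive valid(tweety), bird(c), locked(tweety).
Round 3 — r1, r7, derive swims(c), small(fido).
Round 4 — r5, derive has_feathers(c).
Closure: {approved(tweety), bird(c), closed(tweety), flies(tweety), has_feathers(c), hot(fido), locked(tweety), mammal(fido), red(fido), small(fido), stale(tweety), swims(c), valid(tweety), visible(fido), wooden(fido)} — 15 facts.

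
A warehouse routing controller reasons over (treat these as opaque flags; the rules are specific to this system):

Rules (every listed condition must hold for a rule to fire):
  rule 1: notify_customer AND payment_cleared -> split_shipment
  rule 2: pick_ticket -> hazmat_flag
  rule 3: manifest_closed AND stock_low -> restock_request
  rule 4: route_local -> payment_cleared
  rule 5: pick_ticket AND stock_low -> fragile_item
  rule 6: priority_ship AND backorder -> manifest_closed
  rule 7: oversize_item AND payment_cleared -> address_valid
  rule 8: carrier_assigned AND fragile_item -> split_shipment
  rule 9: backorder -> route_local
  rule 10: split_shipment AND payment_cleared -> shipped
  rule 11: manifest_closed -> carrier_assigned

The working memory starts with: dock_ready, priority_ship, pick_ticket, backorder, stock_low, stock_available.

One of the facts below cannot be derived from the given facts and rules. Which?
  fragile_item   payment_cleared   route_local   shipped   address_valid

Round 1: rule 2 [pick_ticket -> hazmat_flag]; rule 5 [pick_ticket AND stock_low -> fragile_item]; rule 6 [priority_ship AND backorder -> manifest_closed]; rule 9 [backorder -> route_local]. Adds hazmat_flag, fragile_item, manifest_closed, route_local.
Round 2: rule 3 [manifest_closed AND stock_low -> restock_request]; rule 4 [route_local -> payment_cleared]; rule 11 [manifest_closed -> carrier_assigned]. Adds restock_request, payment_cleared, carrier_assigned.
Round 3: rule 8 [carrier_assigned AND fragile_item -> split_shipment]. Adds split_shipment.
Round 4: rule 10 [split_shipment AND payment_cleared -> shipped]. Adds shipped.
Derived: payment_cleared (round 2), fragile_item (round 1), shipped (round 4), route_local (round 1). address_valid never appears in any round.

address_valid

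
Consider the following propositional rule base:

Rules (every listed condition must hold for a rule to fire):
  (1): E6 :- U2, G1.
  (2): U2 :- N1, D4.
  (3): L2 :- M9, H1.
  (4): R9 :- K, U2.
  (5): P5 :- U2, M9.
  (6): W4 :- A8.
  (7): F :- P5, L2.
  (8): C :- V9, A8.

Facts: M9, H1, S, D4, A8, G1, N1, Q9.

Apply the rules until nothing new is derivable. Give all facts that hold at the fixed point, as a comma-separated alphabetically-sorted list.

A8, D4, E6, F, G1, H1, L2, M9, N1, P5, Q9, S, U2, W4

Round 1 — (2), (3), (6), derive U2, L2, W4.
Round 2 — (1), (5), derive E6, P5.
Round 3 — (7), derive F.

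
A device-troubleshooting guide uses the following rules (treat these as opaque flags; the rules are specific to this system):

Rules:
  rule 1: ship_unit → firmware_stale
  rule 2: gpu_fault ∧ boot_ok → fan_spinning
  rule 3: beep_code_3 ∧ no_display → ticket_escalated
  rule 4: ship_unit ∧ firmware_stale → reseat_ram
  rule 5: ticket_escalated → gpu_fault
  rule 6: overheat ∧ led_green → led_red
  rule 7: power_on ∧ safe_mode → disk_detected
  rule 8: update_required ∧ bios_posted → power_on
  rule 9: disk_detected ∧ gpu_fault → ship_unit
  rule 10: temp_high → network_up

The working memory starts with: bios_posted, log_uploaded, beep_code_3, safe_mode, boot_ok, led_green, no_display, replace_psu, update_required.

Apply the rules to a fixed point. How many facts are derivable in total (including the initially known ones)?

[1] rule 3 [beep_code_3 ∧ no_display → ticket_escalated]; rule 8 [update_required ∧ bios_posted → power_on]. ⇒ new: ticket_escalated, power_on.
[2] rule 5 [ticket_escalated → gpu_fault]; rule 7 [power_on ∧ safe_mode → disk_detected]. ⇒ new: gpu_fault, disk_detected.
[3] rule 2 [gpu_fault ∧ boot_ok → fan_spinning]; rule 9 [disk_detected ∧ gpu_fault → ship_unit]. ⇒ new: fan_spinning, ship_unit.
[4] rule 1 [ship_unit → firmware_stale]. ⇒ new: firmware_stale.
[5] rule 4 [ship_unit ∧ firmware_stale → reseat_ram]. ⇒ new: reseat_ram.
Closure: {beep_code_3, bios_posted, boot_ok, disk_detected, fan_spinning, firmware_stale, gpu_fault, led_green, log_uploaded, no_display, power_on, replace_psu, reseat_ram, safe_mode, ship_unit, ticket_escalated, update_required} — 17 facts.

17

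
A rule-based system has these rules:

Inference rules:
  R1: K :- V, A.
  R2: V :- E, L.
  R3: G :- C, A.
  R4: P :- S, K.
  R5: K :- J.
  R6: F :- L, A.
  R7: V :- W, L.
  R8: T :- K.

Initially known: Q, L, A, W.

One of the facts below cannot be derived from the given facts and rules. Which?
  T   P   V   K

P

Round 1: R6 [F :- L, A.]; R7 [V :- W, L.]. New: F, V.
Round 2: R1 [K :- V, A.]. New: K.
Round 3: R8 [T :- K.]. New: T.
Derived: T (round 3), K (round 2), V (round 1). P never appears in any round.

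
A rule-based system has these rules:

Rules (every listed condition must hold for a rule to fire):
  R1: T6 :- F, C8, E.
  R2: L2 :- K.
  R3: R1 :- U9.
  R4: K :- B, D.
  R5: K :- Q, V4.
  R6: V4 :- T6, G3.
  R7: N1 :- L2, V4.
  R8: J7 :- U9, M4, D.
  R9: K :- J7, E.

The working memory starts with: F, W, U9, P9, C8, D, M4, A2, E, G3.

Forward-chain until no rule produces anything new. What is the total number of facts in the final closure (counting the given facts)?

Round 1: R1 [T6 :- F, C8, E.]; R3 [R1 :- U9.]; R8 [J7 :- U9, M4, D.]. Adds T6, R1, J7.
Round 2: R6 [V4 :- T6, G3.]; R9 [K :- J7, E.]. Adds V4, K.
Round 3: R2 [L2 :- K.]. Adds L2.
Round 4: R7 [N1 :- L2, V4.]. Adds N1.
Closure: {A2, C8, D, E, F, G3, J7, K, L2, M4, N1, P9, R1, T6, U9, V4, W} — 17 facts.

17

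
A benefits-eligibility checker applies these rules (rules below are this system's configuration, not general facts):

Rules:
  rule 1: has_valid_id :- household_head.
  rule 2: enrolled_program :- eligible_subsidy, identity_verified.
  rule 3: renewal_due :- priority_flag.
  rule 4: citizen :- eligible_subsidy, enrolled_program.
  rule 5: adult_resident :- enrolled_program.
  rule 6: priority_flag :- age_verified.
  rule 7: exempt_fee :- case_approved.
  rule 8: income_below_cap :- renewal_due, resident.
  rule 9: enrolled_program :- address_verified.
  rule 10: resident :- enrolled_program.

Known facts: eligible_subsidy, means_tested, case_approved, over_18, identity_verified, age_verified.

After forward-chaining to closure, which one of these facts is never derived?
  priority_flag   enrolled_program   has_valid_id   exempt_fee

has_valid_id

Round 1 — rule 2, rule 6, rule 7, derive enrolled_program, priority_flag, exempt_fee.
Round 2 — rule 3, rule 4, rule 5, rule 10, derive renewal_due, citizen, adult_resident, resident.
Round 3 — rule 8, derive income_below_cap.
Derived: enrolled_program (round 1), exempt_fee (round 1), priority_flag (round 1). has_valid_id never appears in any round.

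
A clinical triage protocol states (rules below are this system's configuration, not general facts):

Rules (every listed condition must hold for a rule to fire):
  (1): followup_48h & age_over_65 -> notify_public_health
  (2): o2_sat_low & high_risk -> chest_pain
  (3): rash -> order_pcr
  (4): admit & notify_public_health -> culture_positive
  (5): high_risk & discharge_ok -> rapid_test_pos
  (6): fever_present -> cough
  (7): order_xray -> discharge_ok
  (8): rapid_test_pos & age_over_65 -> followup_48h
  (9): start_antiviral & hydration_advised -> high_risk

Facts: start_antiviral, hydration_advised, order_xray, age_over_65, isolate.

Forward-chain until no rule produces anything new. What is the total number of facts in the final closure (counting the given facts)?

10

[1] (7) [order_xray -> discharge_ok]; (9) [start_antiviral & hydration_advised -> high_risk]. ⇒ new: discharge_ok, high_risk.
[2] (5) [high_risk & discharge_ok -> rapid_test_pos]. ⇒ new: rapid_test_pos.
[3] (8) [rapid_test_pos & age_over_65 -> followup_48h]. ⇒ new: followup_48h.
[4] (1) [followup_48h & age_over_65 -> notify_public_health]. ⇒ new: notify_public_health.
Closure: {age_over_65, discharge_ok, followup_48h, high_risk, hydration_advised, isolate, notify_public_health, order_xray, rapid_test_pos, start_antiviral} — 10 facts.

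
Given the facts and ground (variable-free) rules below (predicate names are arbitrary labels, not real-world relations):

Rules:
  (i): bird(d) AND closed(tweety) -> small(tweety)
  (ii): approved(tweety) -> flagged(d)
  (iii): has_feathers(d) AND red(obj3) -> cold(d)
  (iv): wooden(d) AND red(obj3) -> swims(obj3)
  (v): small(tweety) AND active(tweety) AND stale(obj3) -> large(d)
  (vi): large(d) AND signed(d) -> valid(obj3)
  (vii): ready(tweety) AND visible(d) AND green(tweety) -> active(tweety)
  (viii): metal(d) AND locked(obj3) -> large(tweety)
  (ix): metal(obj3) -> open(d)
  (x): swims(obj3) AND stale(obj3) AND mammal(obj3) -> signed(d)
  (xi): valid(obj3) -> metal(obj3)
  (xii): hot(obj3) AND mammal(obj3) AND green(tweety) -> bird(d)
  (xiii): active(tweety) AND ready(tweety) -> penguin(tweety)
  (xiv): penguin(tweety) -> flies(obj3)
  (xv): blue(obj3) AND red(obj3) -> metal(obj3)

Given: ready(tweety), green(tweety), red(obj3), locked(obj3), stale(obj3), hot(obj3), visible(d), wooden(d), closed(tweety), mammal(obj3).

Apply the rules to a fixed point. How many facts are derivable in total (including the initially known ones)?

Round 1 — (iv), (vii), (xii), derive swims(obj3), active(tweety), bird(d).
Round 2 — (i), (x), (xiii), derive small(tweety), signed(d), penguin(tweety).
Round 3 — (v), (xiv), derive large(d), flies(obj3).
Round 4 — (vi), derive valid(obj3).
Round 5 — (xi), derive metal(obj3).
Round 6 — (ix), derive open(d).
Closure: {active(tweety), bird(d), closed(tweety), flies(obj3), green(tweety), hot(obj3), large(d), locked(obj3), mammal(obj3), metal(obj3), open(d), penguin(tweety), ready(tweety), red(obj3), signed(d), small(tweety), stale(obj3), swims(obj3), valid(obj3), visible(d), wooden(d)} — 21 facts.

21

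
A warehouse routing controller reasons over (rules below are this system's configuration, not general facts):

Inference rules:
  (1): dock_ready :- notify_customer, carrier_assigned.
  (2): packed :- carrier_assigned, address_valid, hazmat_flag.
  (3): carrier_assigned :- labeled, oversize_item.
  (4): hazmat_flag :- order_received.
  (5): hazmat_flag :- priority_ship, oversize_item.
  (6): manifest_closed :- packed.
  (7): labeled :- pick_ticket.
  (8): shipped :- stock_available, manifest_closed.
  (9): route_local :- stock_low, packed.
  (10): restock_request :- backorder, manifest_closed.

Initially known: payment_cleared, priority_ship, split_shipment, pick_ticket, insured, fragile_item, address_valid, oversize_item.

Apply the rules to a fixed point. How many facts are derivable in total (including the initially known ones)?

Round 1 — (5), (7), derive hazmat_flag, labeled.
Round 2 — (3), derive carrier_assigned.
Round 3 — (2), derive packed.
Round 4 — (6), derive manifest_closed.
Closure: {address_valid, carrier_assigned, fragile_item, hazmat_flag, insured, labeled, manifest_closed, oversize_item, packed, payment_cleared, pick_ticket, priority_ship, split_shipment} — 13 facts.

13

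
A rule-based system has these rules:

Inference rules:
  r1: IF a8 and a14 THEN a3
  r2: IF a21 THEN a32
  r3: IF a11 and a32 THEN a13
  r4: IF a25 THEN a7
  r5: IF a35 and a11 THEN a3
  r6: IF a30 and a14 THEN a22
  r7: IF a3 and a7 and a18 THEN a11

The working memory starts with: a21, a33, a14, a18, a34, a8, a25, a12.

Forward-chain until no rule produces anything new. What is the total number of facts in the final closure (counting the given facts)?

Round 1 fires r1, r2, r4, giving a3, a32, a7.
Round 2 fires r7, giving a11.
Round 3 fires r3, giving a13.
Closure: {a11, a12, a13, a14, a18, a21, a25, a3, a32, a33, a34, a7, a8} — 13 facts.

13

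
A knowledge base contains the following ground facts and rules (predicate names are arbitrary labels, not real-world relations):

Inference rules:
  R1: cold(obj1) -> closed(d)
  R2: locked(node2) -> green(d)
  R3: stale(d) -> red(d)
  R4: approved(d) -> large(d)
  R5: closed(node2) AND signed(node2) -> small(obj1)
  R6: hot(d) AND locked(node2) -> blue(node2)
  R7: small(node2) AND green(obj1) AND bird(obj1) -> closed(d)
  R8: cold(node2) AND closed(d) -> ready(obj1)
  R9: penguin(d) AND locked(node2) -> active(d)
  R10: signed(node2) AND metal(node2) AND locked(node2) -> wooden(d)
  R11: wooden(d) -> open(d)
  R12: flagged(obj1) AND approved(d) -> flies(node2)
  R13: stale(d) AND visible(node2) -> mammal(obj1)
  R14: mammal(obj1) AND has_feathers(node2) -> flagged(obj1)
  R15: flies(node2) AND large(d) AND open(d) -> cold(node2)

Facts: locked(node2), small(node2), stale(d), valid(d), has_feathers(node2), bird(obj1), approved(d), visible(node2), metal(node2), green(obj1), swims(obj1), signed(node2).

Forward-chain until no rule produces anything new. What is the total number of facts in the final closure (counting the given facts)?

Round 1: R2 [locked(node2) -> green(d)]; R3 [stale(d) -> red(d)]; R4 [approved(d) -> large(d)]; R7 [small(node2) AND green(obj1) AND bird(obj1) -> closed(d)]; R10 [signed(node2) AND metal(node2) AND locked(node2) -> wooden(d)]; R13 [stale(d) AND visible(node2) -> mammal(obj1)]. Adds green(d), red(d), large(d), closed(d), wooden(d), mammal(obj1).
Round 2: R11 [wooden(d) -> open(d)]; R14 [mammal(obj1) AND has_feathers(node2) -> flagged(obj1)]. Adds open(d), flagged(obj1).
Round 3: R12 [flagged(obj1) AND approved(d) -> flies(node2)]. Adds flies(node2).
Round 4: R15 [flies(node2) AND large(d) AND open(d) -> cold(node2)]. Adds cold(node2).
Round 5: R8 [cold(node2) AND closed(d) -> ready(obj1)]. Adds ready(obj1).
Closure: {approved(d), bird(obj1), closed(d), cold(node2), flagged(obj1), flies(node2), green(d), green(obj1), has_feathers(node2), large(d), locked(node2), mammal(obj1), metal(node2), open(d), ready(obj1), red(d), signed(node2), small(node2), stale(d), swims(obj1), valid(d), visible(node2), wooden(d)} — 23 facts.

23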